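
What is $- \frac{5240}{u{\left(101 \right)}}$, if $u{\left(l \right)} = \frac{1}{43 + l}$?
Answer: $-754560$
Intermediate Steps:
$- \frac{5240}{u{\left(101 \right)}} = - \frac{5240}{\frac{1}{43 + 101}} = - \frac{5240}{\frac{1}{144}} = - 5240 \frac{1}{\frac{1}{144}} = \left(-5240\right) 144 = -754560$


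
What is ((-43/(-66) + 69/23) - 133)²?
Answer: 72880369/4356 ≈ 16731.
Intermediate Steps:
((-43/(-66) + 69/23) - 133)² = ((-43*(-1/66) + 69*(1/23)) - 133)² = ((43/66 + 3) - 133)² = (241/66 - 133)² = (-8537/66)² = 72880369/4356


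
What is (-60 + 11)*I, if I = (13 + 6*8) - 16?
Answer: -2205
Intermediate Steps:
I = 45 (I = (13 + 48) - 16 = 61 - 16 = 45)
(-60 + 11)*I = (-60 + 11)*45 = -49*45 = -2205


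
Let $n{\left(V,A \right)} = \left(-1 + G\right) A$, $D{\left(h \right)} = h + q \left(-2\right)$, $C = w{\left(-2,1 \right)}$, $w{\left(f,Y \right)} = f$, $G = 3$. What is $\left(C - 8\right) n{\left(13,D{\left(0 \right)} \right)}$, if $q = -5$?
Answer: $-200$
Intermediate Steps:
$C = -2$
$D{\left(h \right)} = 10 + h$ ($D{\left(h \right)} = h - -10 = h + 10 = 10 + h$)
$n{\left(V,A \right)} = 2 A$ ($n{\left(V,A \right)} = \left(-1 + 3\right) A = 2 A$)
$\left(C - 8\right) n{\left(13,D{\left(0 \right)} \right)} = \left(-2 - 8\right) 2 \left(10 + 0\right) = \left(-2 - 8\right) 2 \cdot 10 = \left(-10\right) 20 = -200$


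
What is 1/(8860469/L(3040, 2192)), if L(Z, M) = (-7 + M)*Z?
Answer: 6642400/8860469 ≈ 0.74967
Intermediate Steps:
L(Z, M) = Z*(-7 + M)
1/(8860469/L(3040, 2192)) = 1/(8860469/((3040*(-7 + 2192)))) = 1/(8860469/((3040*2185))) = 1/(8860469/6642400) = 6642400/8860469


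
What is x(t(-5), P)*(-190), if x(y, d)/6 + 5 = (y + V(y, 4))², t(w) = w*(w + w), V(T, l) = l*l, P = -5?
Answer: -4960140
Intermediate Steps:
V(T, l) = l²
t(w) = 2*w² (t(w) = w*(2*w) = 2*w²)
x(y, d) = -30 + 6*(16 + y)² (x(y, d) = -30 + 6*(y + 4²)² = -30 + 6*(y + 16)² = -30 + 6*(16 + y)²)
x(t(-5), P)*(-190) = (-30 + 6*(16 + 2*(-5)²)²)*(-190) = (-30 + 6*(16 + 2*25)²)*(-190) = (-30 + 6*(16 + 50)²)*(-190) = (-30 + 6*66²)*(-190) = (-30 + 6*4356)*(-190) = (-30 + 26136)*(-190) = 26106*(-190) = -4960140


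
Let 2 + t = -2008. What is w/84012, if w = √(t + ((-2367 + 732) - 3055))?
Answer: 5*I*√67/42006 ≈ 0.00097431*I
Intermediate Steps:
t = -2010 (t = -2 - 2008 = -2010)
w = 10*I*√67 (w = √(-2010 + ((-2367 + 732) - 3055)) = √(-2010 + (-1635 - 3055)) = √(-2010 - 4690) = √(-6700) = 10*I*√67 ≈ 81.854*I)
w/84012 = (10*I*√67)/84012 = (10*I*√67)*(1/84012) = 5*I*√67/42006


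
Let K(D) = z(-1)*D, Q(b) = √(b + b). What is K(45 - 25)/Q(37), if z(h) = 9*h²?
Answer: 90*√74/37 ≈ 20.925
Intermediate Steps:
Q(b) = √2*√b (Q(b) = √(2*b) = √2*√b)
K(D) = 9*D (K(D) = (9*(-1)²)*D = (9*1)*D = 9*D)
K(45 - 25)/Q(37) = (9*(45 - 25))/((√2*√37)) = (9*20)/(√74) = 180*(√74/74) = 90*√74/37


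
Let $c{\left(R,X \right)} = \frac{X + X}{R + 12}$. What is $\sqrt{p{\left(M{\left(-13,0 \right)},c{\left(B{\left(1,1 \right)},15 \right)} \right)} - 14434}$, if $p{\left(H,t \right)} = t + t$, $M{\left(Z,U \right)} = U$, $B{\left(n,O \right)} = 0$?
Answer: $i \sqrt{14429} \approx 120.12 i$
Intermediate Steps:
$c{\left(R,X \right)} = \frac{2 X}{12 + R}$
$p{\left(H,t \right)} = 2 t$
$\sqrt{p{\left(M{\left(-13,0 \right)},c{\left(B{\left(1,1 \right)},15 \right)} \right)} - 14434} = \sqrt{2 \cdot 2 \cdot 15 \frac{1}{12 + 0} - 14434} = \sqrt{2 \cdot 2 \cdot 15 \cdot \frac{1}{12} - 14434} = \sqrt{2 \cdot \frac{5}{2} - 14434} = \sqrt{5 - 14434} = \sqrt{-14429} = i \sqrt{14429}$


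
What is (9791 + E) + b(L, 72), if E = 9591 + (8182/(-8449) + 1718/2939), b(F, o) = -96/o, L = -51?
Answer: 1443730932214/74494833 ≈ 19380.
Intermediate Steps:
E = 238150449585/24831611 (E = 9591 + (8182*(-1/8449) + 1718*(1/2939)) = 9591 + (-8182/8449 + 1718/2939) = 9591 - 9531516/24831611 = 238150449585/24831611 ≈ 9590.6)
(9791 + E) + b(L, 72) = (9791 + 238150449585/24831611) - 96/72 = 481276752886/24831611 - 96*1/72 = 481276752886/24831611 - 4/3 = 1443730932214/74494833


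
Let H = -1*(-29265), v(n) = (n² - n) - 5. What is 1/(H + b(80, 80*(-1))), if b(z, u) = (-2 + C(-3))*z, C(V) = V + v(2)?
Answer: 1/28625 ≈ 3.4934e-5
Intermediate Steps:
v(n) = -5 + n² - n
H = 29265
C(V) = -3 + V (C(V) = V + (-5 + 2² - 1*2) = V + (-5 + 4 - 2) = V - 3 = -3 + V)
b(z, u) = -8*z (b(z, u) = (-2 + (-3 - 3))*z = (-2 - 6)*z = -8*z)
1/(H + b(80, 80*(-1))) = 1/(29265 - 8*80) = 1/(29265 - 640) = 1/28625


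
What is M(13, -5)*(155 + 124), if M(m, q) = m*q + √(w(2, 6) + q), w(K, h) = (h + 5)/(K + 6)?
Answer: -18135 + 279*I*√58/4 ≈ -18135.0 + 531.2*I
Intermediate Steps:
w(K, h) = (5 + h)/(6 + K)
M(m, q) = √(11/8 + q) + m*q (M(m, q) = m*q + √((5 + 6)/(6 + 2) + q) = m*q + √(11/8 + q) = √(11/8 + q) + m*q)
M(13, -5)*(155 + 124) = (√(22 + 16*(-5))/4 + 13*(-5))*(155 + 124) = (√(22 - 80)/4 - 65)*279 = (√(-58)/4 - 65)*279 = ((I*√58)/4 - 65)*279 = (I*√58/4 - 65)*279 = (-65 + I*√58/4)*279 = -18135 + 279*I*√58/4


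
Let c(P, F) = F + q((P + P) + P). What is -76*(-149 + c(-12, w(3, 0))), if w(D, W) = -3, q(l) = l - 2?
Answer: 14440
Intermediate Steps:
q(l) = -2 + l
c(P, F) = -2 + F + 3*P (c(P, F) = F + (-2 + ((P + P) + P)) = F + (-2 + (2*P + P)) = F + (-2 + 3*P) = -2 + F + 3*P)
-76*(-149 + c(-12, w(3, 0))) = -76*(-149 + (-2 - 3 + 3*(-12))) = -76*(-149 + (-2 - 3 - 36)) = -76*(-149 - 41) = -76*(-190) = 14440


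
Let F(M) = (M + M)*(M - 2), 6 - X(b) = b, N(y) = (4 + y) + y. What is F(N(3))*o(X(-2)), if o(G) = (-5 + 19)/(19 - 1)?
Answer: 1120/9 ≈ 124.44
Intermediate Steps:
N(y) = 4 + 2*y
X(b) = 6 - b
F(M) = 2*M*(-2 + M) (F(M) = (2*M)*(-2 + M) = 2*M*(-2 + M))
o(G) = 7/9 (o(G) = 14/18 = 14*(1/18) = 7/9)
F(N(3))*o(X(-2)) = (2*(4 + 2*3)*(-2 + (4 + 2*3)))*(7/9) = (2*(4 + 6)*(-2 + (4 + 6)))*(7/9) = (2*10*(-2 + 10))*(7/9) = (2*10*8)*(7/9) = 160*(7/9) = 1120/9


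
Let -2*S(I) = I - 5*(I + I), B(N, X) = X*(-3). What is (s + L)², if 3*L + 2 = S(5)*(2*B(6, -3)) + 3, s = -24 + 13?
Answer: 139129/9 ≈ 15459.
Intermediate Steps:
B(N, X) = -3*X
s = -11
S(I) = 9*I/2 (S(I) = -(I - 5*(I + I))/2 = -(I - 10*I)/2 = -(-9)*I/2 = 9*I/2)
L = 406/3 (L = -⅔ + (((9/2)*5)*(2*(-3*(-3))) + 3)/3 = -⅔ + (45*(2*9)/2 + 3)/3 = -⅔ + ((45/2)*18 + 3)/3 = -⅔ + (405 + 3)/3 = -⅔ + (⅓)*408 = -⅔ + 136 = 406/3 ≈ 135.33)
(s + L)² = (-11 + 406/3)² = (373/3)² = 139129/9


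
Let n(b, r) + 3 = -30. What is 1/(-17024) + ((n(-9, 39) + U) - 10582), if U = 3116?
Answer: -127662977/17024 ≈ -7499.0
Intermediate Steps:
n(b, r) = -33 (n(b, r) = -3 - 30 = -33)
1/(-17024) + ((n(-9, 39) + U) - 10582) = 1/(-17024) + ((-33 + 3116) - 10582) = -1/17024 + (3083 - 10582) = -1/17024 - 7499 = -127662977/17024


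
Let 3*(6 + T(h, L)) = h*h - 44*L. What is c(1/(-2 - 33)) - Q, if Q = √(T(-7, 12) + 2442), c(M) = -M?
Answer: 1/35 - √20487/3 ≈ -47.682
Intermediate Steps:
T(h, L) = -6 - 44*L/3 + h²/3 (T(h, L) = -6 + (h*h - 44*L)/3 = -6 + (h² - 44*L)/3 = -6 + (-44*L/3 + h²/3) = -6 - 44*L/3 + h²/3)
Q = √20487/3 (Q = √((-6 - 44/3*12 + (⅓)*(-7)²) + 2442) = √((-6 - 176 + (⅓)*49) + 2442) = √((-6 - 176 + 49/3) + 2442) = √(-497/3 + 2442) = √(6829/3) = √20487/3 ≈ 47.711)
c(1/(-2 - 33)) - Q = -1/(-2 - 33) - √20487/3 = -1/(-35) - √20487/3 = -1*(-1/35) - √20487/3 = 1/35 - √20487/3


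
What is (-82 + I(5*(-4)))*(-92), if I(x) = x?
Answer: 9384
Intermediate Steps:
(-82 + I(5*(-4)))*(-92) = (-82 + 5*(-4))*(-92) = (-82 - 20)*(-92) = -102*(-92) = 9384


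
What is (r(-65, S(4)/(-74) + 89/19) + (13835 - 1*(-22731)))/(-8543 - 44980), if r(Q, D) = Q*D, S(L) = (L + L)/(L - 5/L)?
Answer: -280430143/413893359 ≈ -0.67754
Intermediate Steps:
S(L) = 2*L/(L - 5/L) (S(L) = (2*L)/(L - 5/L) = 2*L/(L - 5/L))
r(Q, D) = D*Q
(r(-65, S(4)/(-74) + 89/19) + (13835 - 1*(-22731)))/(-8543 - 44980) = (((2*4²/(-5 + 4²))/(-74) + 89/19)*(-65) + (13835 - 1*(-22731)))/(-8543 - 44980) = (((2*16/(-5 + 16))*(-1/74) + 89*(1/19))*(-65) + (13835 + 22731))/(-53523) = (((2*16/11)*(-1/74) + 89/19)*(-65) + 36566)*(-1/53523) = (((2*16*(1/11))*(-1/74) + 89/19)*(-65) + 36566)*(-1/53523) = (((32/11)*(-1/74) + 89/19)*(-65) + 36566)*(-1/53523) = ((-16/407 + 89/19)*(-65) + 36566)*(-1/53523) = ((35919/7733)*(-65) + 36566)*(-1/53523) = (-2334735/7733 + 36566)*(-1/53523) = (280430143/7733)*(-1/53523) = -280430143/413893359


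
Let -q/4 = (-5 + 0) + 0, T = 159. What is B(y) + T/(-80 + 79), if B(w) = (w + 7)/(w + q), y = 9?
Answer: -4595/29 ≈ -158.45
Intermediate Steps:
q = 20 (q = -4*((-5 + 0) + 0) = -4*(-5 + 0) = -4*(-5) = 20)
B(w) = (7 + w)/(20 + w) (B(w) = (w + 7)/(w + 20) = (7 + w)/(20 + w))
B(y) + T/(-80 + 79) = (7 + 9)/(20 + 9) + 159/(-80 + 79) = 16/29 + 159/(-1) = (1/29)*16 + 159*(-1) = 16/29 - 159 = -4595/29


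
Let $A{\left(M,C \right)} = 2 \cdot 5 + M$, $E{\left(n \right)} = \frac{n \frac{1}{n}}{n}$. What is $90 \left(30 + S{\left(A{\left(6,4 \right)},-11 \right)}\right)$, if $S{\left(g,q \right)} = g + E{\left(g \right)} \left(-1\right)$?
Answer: $\frac{33075}{8} \approx 4134.4$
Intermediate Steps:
$E{\left(n \right)} = \frac{1}{n}$ ($E{\left(n \right)} = 1 \frac{1}{n} = \frac{1}{n}$)
$A{\left(M,C \right)} = 10 + M$
$S{\left(g,q \right)} = g - \frac{1}{g}$ ($S{\left(g,q \right)} = g + \frac{1}{g} \left(-1\right) = g - \frac{1}{g}$)
$90 \left(30 + S{\left(A{\left(6,4 \right)},-11 \right)}\right) = 90 \left(30 + \left(\left(10 + 6\right) - \frac{1}{10 + 6}\right)\right) = 90 \left(30 + \left(16 - \frac{1}{16}\right)\right) = 90 \left(30 + \frac{255}{16}\right) = 90 \cdot \frac{735}{16} = \frac{33075}{8}$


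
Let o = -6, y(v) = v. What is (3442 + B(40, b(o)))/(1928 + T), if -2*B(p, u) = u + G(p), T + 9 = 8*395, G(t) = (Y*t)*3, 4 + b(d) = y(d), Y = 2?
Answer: 1109/1693 ≈ 0.65505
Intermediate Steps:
b(d) = -4 + d
G(t) = 6*t (G(t) = (2*t)*3 = 6*t)
T = 3151 (T = -9 + 8*395 = -9 + 3160 = 3151)
B(p, u) = -3*p - u/2 (B(p, u) = -(u + 6*p)/2 = -3*p - u/2)
(3442 + B(40, b(o)))/(1928 + T) = (3442 + (-3*40 - (-4 - 6)/2))/(1928 + 3151) = (3442 + (-120 - 1/2*(-10)))/5079 = (3442 + (-120 + 5))*(1/5079) = (3442 - 115)*(1/5079) = 3327*(1/5079) = 1109/1693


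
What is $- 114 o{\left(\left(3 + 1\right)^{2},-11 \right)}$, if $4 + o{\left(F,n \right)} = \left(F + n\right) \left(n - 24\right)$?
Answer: $20406$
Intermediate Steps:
$o{\left(F,n \right)} = -4 + \left(-24 + n\right) \left(F + n\right)$ ($o{\left(F,n \right)} = -4 + \left(F + n\right) \left(n - 24\right) = -4 + \left(F + n\right) \left(-24 + n\right) = -4 + \left(-24 + n\right) \left(F + n\right)$)
$- 114 o{\left(\left(3 + 1\right)^{2},-11 \right)} = - 114 \left(-4 + \left(-11\right)^{2} - 24 \left(3 + 1\right)^{2} - -264 + \left(3 + 1\right)^{2} \left(-11\right)\right) = - 114 \left(-4 + 121 - 24 \cdot 4^{2} + 264 + 4^{2} \left(-11\right)\right) = - 114 \left(-4 + 121 - 384 + 264 + 16 \left(-11\right)\right) = - 114 \left(-4 + 121 - 384 + 264 - 176\right) = \left(-114\right) \left(-179\right) = 20406$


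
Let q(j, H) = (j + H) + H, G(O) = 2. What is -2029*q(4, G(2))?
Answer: -16232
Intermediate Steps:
q(j, H) = j + 2*H (q(j, H) = (H + j) + H = j + 2*H)
-2029*q(4, G(2)) = -2029*(4 + 2*2) = -2029*(4 + 4) = -2029*8 = -16232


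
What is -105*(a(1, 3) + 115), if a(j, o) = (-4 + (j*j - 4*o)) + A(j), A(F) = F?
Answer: -10605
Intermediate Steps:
a(j, o) = -4 + j + j² - 4*o (a(j, o) = (-4 + (j*j - 4*o)) + j = (-4 + (j² - 4*o)) + j = (-4 + j² - 4*o) + j = -4 + j + j² - 4*o)
-105*(a(1, 3) + 115) = -105*((-4 + 1 + 1² - 4*3) + 115) = -105*((-4 + 1 + 1 - 12) + 115) = -105*(-14 + 115) = -105*101 = -10605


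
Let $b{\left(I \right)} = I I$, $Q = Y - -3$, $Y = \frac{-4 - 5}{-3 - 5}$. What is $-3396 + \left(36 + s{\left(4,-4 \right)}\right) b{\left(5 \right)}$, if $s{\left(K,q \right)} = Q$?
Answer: $- \frac{19143}{8} \approx -2392.9$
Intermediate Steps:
$Y = \frac{9}{8}$ ($Y = - \frac{9}{-8} = \left(-9\right) \left(- \frac{1}{8}\right) = \frac{9}{8} \approx 1.125$)
$Q = \frac{33}{8}$ ($Q = \frac{9}{8} - -3 = \frac{9}{8} + 3 = \frac{33}{8} \approx 4.125$)
$s{\left(K,q \right)} = \frac{33}{8}$
$b{\left(I \right)} = I^{2}$
$-3396 + \left(36 + s{\left(4,-4 \right)}\right) b{\left(5 \right)} = -3396 + \left(36 + \frac{33}{8}\right) 5^{2} = -3396 + \frac{321}{8} \cdot 25 = -3396 + \frac{8025}{8} = - \frac{19143}{8}$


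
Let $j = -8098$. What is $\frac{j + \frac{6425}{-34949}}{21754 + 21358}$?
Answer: $- \frac{283023427}{1506721288} \approx -0.18784$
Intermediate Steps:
$\frac{j + \frac{6425}{-34949}}{21754 + 21358} = \frac{-8098 + \frac{6425}{-34949}}{21754 + 21358} = \frac{-8098 + 6425 \left(- \frac{1}{34949}\right)}{43112} = \left(-8098 - \frac{6425}{34949}\right) \frac{1}{43112} = \left(- \frac{283023427}{34949}\right) \frac{1}{43112} = - \frac{283023427}{1506721288}$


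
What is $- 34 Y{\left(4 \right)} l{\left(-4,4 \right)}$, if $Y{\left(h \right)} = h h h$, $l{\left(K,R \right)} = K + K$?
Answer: $17408$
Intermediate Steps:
$l{\left(K,R \right)} = 2 K$
$Y{\left(h \right)} = h^{3}$ ($Y{\left(h \right)} = h^{2} h = h^{3}$)
$- 34 Y{\left(4 \right)} l{\left(-4,4 \right)} = - 34 \cdot 4^{3} \cdot 2 \left(-4\right) = \left(-34\right) 64 \left(-8\right) = \left(-2176\right) \left(-8\right) = 17408$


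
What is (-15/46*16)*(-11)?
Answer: 1320/23 ≈ 57.391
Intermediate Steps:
(-15/46*16)*(-11) = (-15*1/46*16)*(-11) = -15/46*16*(-11) = -120/23*(-11) = 1320/23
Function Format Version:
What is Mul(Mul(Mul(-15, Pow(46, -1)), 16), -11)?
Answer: Rational(1320, 23) ≈ 57.391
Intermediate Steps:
Mul(Mul(Mul(-15, Pow(46, -1)), 16), -11) = Mul(Mul(Mul(-15, Rational(1, 46)), 16), -11) = Mul(Mul(Rational(-15, 46), 16), -11) = Mul(Rational(-120, 23), -11) = Rational(1320, 23)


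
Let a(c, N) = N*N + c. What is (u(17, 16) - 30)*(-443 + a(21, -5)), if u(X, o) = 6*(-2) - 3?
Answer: 17865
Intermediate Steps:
a(c, N) = c + N² (a(c, N) = N² + c = c + N²)
u(X, o) = -15 (u(X, o) = -12 - 3 = -15)
(u(17, 16) - 30)*(-443 + a(21, -5)) = (-15 - 30)*(-443 + (21 + (-5)²)) = -45*(-443 + (21 + 25)) = -45*(-443 + 46) = -45*(-397) = 17865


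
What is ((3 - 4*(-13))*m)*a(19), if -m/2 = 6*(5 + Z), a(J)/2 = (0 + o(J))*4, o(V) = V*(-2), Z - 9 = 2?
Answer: 3210240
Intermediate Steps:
Z = 11 (Z = 9 + 2 = 11)
o(V) = -2*V
a(J) = -16*J (a(J) = 2*((0 - 2*J)*4) = 2*(-2*J*4) = 2*(-8*J) = -16*J)
m = -192 (m = -12*(5 + 11) = -12*16 = -2*96 = -192)
((3 - 4*(-13))*m)*a(19) = ((3 - 4*(-13))*(-192))*(-16*19) = ((3 + 52)*(-192))*(-304) = (55*(-192))*(-304) = -10560*(-304) = 3210240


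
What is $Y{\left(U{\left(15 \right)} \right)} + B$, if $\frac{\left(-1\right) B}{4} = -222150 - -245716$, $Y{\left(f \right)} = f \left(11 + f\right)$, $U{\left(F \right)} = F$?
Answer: $-93874$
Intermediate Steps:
$B = -94264$ ($B = - 4 \left(-222150 - -245716\right) = - 4 \left(-222150 + 245716\right) = \left(-4\right) 23566 = -94264$)
$Y{\left(U{\left(15 \right)} \right)} + B = 15 \left(11 + 15\right) - 94264 = 15 \cdot 26 - 94264 = 390 - 94264 = -93874$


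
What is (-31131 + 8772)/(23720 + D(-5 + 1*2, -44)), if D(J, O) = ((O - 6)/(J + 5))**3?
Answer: -22359/8095 ≈ -2.7621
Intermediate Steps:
D(J, O) = (-6 + O)**3/(5 + J)**3 (D(J, O) = ((-6 + O)/(5 + J))**3 = (-6 + O)**3/(5 + J)**3)
(-31131 + 8772)/(23720 + D(-5 + 1*2, -44)) = (-31131 + 8772)/(23720 + (-6 - 44)**3/(5 + (-5 + 1*2))**3) = -22359/(23720 + (-50)**3/(5 + (-5 + 2))**3) = -22359/(23720 - 125000/(5 - 3)**3) = -22359/(23720 - 125000/2**3) = -22359/(23720 - 125000*1/8) = -22359/(23720 - 15625) = -22359/8095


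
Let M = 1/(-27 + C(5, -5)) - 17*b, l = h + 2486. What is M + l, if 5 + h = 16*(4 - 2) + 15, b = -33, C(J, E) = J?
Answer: 67957/22 ≈ 3089.0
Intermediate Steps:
h = 42 (h = -5 + (16*(4 - 2) + 15) = -5 + (16*2 + 15) = -5 + (32 + 15) = -5 + 47 = 42)
l = 2528 (l = 42 + 2486 = 2528)
M = 12341/22 (M = 1/(-27 + 5) - 17*(-33) = 1/(-22) + 561 = -1/22 + 561 = 12341/22 ≈ 560.95)
M + l = 12341/22 + 2528 = 67957/22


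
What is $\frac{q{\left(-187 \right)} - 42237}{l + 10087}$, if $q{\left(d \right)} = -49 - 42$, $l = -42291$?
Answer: $\frac{10582}{8051} \approx 1.3144$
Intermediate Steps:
$q{\left(d \right)} = -91$
$\frac{q{\left(-187 \right)} - 42237}{l + 10087} = \frac{-91 - 42237}{-42291 + 10087} = - \frac{42328}{-32204} = \left(-42328\right) \left(- \frac{1}{32204}\right) = \frac{10582}{8051}$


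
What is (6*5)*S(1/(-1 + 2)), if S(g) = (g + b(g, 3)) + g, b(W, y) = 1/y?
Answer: 70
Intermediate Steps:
S(g) = ⅓ + 2*g (S(g) = (g + 1/3) + g = (g + ⅓) + g = (⅓ + g) + g = ⅓ + 2*g)
(6*5)*S(1/(-1 + 2)) = (6*5)*(⅓ + 2/(-1 + 2)) = 30*(⅓ + 2/1) = 30*(⅓ + 2*1) = 30*(⅓ + 2) = 30*(7/3) = 70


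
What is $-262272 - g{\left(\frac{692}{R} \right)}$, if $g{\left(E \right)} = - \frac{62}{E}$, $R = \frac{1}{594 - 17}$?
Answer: $- \frac{52360506593}{199642} \approx -2.6227 \cdot 10^{5}$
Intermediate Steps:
$R = \frac{1}{577} \approx 0.0017331$
$-262272 - g{\left(\frac{692}{R} \right)} = -262272 - - \frac{62}{692 \frac{1}{\frac{1}{577}}} = -262272 - - \frac{62}{692 \cdot 577} = -262272 - - \frac{62}{399284} = -262272 - \left(-62\right) \frac{1}{399284} = -262272 - - \frac{31}{199642} = -262272 + \frac{31}{199642} = - \frac{52360506593}{199642}$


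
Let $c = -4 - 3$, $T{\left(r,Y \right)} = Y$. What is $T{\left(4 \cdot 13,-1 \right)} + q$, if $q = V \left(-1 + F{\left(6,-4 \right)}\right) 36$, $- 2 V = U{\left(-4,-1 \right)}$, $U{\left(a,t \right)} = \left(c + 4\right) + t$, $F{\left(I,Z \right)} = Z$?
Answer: $-361$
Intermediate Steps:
$c = -7$ ($c = -4 - 3 = -7$)
$U{\left(a,t \right)} = -3 + t$ ($U{\left(a,t \right)} = \left(-7 + 4\right) + t = -3 + t$)
$V = 2$ ($V = - \frac{-3 - 1}{2} = \left(- \frac{1}{2}\right) \left(-4\right) = 2$)
$q = -360$ ($q = 2 \left(-1 - 4\right) 36 = 2 \left(-5\right) 36 = \left(-10\right) 36 = -360$)
$T{\left(4 \cdot 13,-1 \right)} + q = -1 - 360 = -361$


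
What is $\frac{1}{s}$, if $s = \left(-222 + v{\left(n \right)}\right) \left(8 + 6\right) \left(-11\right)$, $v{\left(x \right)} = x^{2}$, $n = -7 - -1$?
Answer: $\frac{1}{28644} \approx 3.4911 \cdot 10^{-5}$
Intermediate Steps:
$n = -6$ ($n = -7 + 1 = -6$)
$s = 28644$ ($s = \left(-222 + \left(-6\right)^{2}\right) \left(8 + 6\right) \left(-11\right) = \left(-222 + 36\right) 14 \left(-11\right) = \left(-186\right) \left(-154\right) = 28644$)
$\frac{1}{s} = \frac{1}{28644}$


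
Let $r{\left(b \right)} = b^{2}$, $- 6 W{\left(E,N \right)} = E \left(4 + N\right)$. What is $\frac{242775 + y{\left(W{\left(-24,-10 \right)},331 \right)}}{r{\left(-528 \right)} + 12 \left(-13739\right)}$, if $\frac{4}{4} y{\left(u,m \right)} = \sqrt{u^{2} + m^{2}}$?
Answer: $\frac{80925}{37972} + \frac{\sqrt{110137}}{113916} \approx 2.1341$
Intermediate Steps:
$W{\left(E,N \right)} = - \frac{E \left(4 + N\right)}{6}$
$y{\left(u,m \right)} = \sqrt{m^{2} + u^{2}}$ ($y{\left(u,m \right)} = \sqrt{u^{2} + m^{2}} = \sqrt{m^{2} + u^{2}}$)
$\frac{242775 + y{\left(W{\left(-24,-10 \right)},331 \right)}}{r{\left(-528 \right)} + 12 \left(-13739\right)} = \frac{242775 + \sqrt{331^{2} + \left(\left(- \frac{1}{6}\right) \left(-24\right) \left(4 - 10\right)\right)^{2}}}{\left(-528\right)^{2} + 12 \left(-13739\right)} = \frac{242775 + \sqrt{109561 + \left(\left(- \frac{1}{6}\right) \left(-24\right) \left(-6\right)\right)^{2}}}{278784 - 164868} = \frac{242775 + \sqrt{109561 + \left(-24\right)^{2}}}{113916} = \left(242775 + \sqrt{109561 + 576}\right) \frac{1}{113916} = \left(242775 + \sqrt{110137}\right) \frac{1}{113916} = \frac{80925}{37972} + \frac{\sqrt{110137}}{113916}$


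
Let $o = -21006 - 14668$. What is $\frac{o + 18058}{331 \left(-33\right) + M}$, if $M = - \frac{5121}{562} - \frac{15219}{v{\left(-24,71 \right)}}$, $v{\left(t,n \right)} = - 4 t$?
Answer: $\frac{52801024}{33242355} \approx 1.5884$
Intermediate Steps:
$M = - \frac{1507449}{8992}$ ($M = - \frac{5121}{562} - \frac{15219}{\left(-4\right) \left(-24\right)} = \left(-5121\right) \frac{1}{562} - \frac{15219}{96} = - \frac{5121}{562} - \frac{5073}{32} = - \frac{1507449}{8992} \approx -167.64$)
$o = -35674$ ($o = -21006 - 14668 = -35674$)
$\frac{o + 18058}{331 \left(-33\right) + M} = \frac{-35674 + 18058}{331 \left(-33\right) - \frac{1507449}{8992}} = - \frac{17616}{-10923 - \frac{1507449}{8992}} = - \frac{17616}{- \frac{99727065}{8992}} = \left(-17616\right) \left(- \frac{8992}{99727065}\right) = \frac{52801024}{33242355}$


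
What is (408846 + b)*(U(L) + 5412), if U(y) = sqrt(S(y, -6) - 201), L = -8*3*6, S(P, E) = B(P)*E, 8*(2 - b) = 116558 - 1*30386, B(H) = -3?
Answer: 2154390018 + 796153*I*sqrt(183)/2 ≈ 2.1544e+9 + 5.3851e+6*I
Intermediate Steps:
b = -21539/2 (b = 2 - (116558 - 1*30386)/8 = 2 - (116558 - 30386)/8 = 2 - 1/8*86172 = 2 - 21543/2 = -21539/2 ≈ -10770.)
S(P, E) = -3*E
L = -144 (L = -24*6 = -144)
U(y) = I*sqrt(183) (U(y) = sqrt(-3*(-6) - 201) = sqrt(18 - 201) = sqrt(-183) = I*sqrt(183))
(408846 + b)*(U(L) + 5412) = (408846 - 21539/2)*(I*sqrt(183) + 5412) = 796153*(5412 + I*sqrt(183))/2 = 2154390018 + 796153*I*sqrt(183)/2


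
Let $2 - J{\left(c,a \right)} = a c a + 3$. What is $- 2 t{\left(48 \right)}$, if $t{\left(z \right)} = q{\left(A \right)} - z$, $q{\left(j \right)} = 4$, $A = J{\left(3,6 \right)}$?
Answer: $88$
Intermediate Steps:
$J{\left(c,a \right)} = -1 - c a^{2}$ ($J{\left(c,a \right)} = 2 - \left(a c a + 3\right) = 2 - \left(c a^{2} + 3\right) = 2 - \left(3 + c a^{2}\right) = -1 - c a^{2}$)
$A = -109$ ($A = -1 - 3 \cdot 6^{2} = -1 - 3 \cdot 36 = -1 - 108 = -109$)
$t{\left(z \right)} = 4 - z$
$- 2 t{\left(48 \right)} = - 2 \left(4 - 48\right) = \left(-2\right) \left(-44\right) = 88$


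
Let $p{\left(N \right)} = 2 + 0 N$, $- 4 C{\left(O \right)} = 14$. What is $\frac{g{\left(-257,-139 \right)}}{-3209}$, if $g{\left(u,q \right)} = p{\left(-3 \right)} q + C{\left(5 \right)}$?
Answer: $\frac{563}{6418} \approx 0.087722$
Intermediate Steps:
$C{\left(O \right)} = - \frac{7}{2}$ ($C{\left(O \right)} = \left(- \frac{1}{4}\right) 14 = - \frac{7}{2}$)
$p{\left(N \right)} = 2$ ($p{\left(N \right)} = 2 + 0 = 2$)
$g{\left(u,q \right)} = - \frac{7}{2} + 2 q$ ($g{\left(u,q \right)} = 2 q - \frac{7}{2} = - \frac{7}{2} + 2 q$)
$\frac{g{\left(-257,-139 \right)}}{-3209} = \frac{- \frac{7}{2} + 2 \left(-139\right)}{-3209} = \left(- \frac{7}{2} - 278\right) \left(- \frac{1}{3209}\right) = \left(- \frac{563}{2}\right) \left(- \frac{1}{3209}\right) = \frac{563}{6418}$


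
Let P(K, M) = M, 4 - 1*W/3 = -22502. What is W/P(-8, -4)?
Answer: -33759/2 ≈ -16880.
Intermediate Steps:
W = 67518 (W = 12 - 3*(-22502) = 12 + 67506 = 67518)
W/P(-8, -4) = 67518/(-4) = 67518*(-¼) = -33759/2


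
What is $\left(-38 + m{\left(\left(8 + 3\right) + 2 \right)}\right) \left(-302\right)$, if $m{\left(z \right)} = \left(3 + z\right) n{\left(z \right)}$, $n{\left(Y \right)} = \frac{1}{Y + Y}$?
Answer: $\frac{146772}{13} \approx 11290.0$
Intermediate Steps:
$n{\left(Y \right)} = \frac{1}{2 Y}$
$m{\left(z \right)} = \frac{3 + z}{2 z}$ ($m{\left(z \right)} = \left(3 + z\right) \frac{1}{2 z} = \frac{3 + z}{2 z}$)
$\left(-38 + m{\left(\left(8 + 3\right) + 2 \right)}\right) \left(-302\right) = \left(-38 + \frac{3 + \left(\left(8 + 3\right) + 2\right)}{2 \left(\left(8 + 3\right) + 2\right)}\right) \left(-302\right) = \left(-38 + \frac{3 + \left(11 + 2\right)}{2 \left(11 + 2\right)}\right) \left(-302\right) = \left(-38 + \frac{3 + 13}{2 \cdot 13}\right) \left(-302\right) = \left(-38 + \frac{1}{2} \cdot \frac{1}{13} \cdot 16\right) \left(-302\right) = \left(-38 + \frac{8}{13}\right) \left(-302\right) = \left(- \frac{486}{13}\right) \left(-302\right) = \frac{146772}{13}$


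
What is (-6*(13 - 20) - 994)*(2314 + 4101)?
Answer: -6107080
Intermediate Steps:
(-6*(13 - 20) - 994)*(2314 + 4101) = (-6*(-7) - 994)*6415 = (42 - 994)*6415 = -952*6415 = -6107080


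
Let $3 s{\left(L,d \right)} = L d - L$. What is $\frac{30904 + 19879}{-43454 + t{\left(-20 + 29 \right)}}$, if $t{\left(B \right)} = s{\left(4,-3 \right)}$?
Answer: $- \frac{152349}{130378} \approx -1.1685$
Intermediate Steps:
$s{\left(L,d \right)} = - \frac{L}{3} + \frac{L d}{3}$ ($s{\left(L,d \right)} = \frac{L d - L}{3} = \frac{- L + L d}{3} = - \frac{L}{3} + \frac{L d}{3}$)
$t{\left(B \right)} = - \frac{16}{3}$ ($t{\left(B \right)} = \frac{1}{3} \cdot 4 \left(-1 - 3\right) = \frac{1}{3} \cdot 4 \left(-4\right) = - \frac{16}{3}$)
$\frac{30904 + 19879}{-43454 + t{\left(-20 + 29 \right)}} = \frac{30904 + 19879}{-43454 - \frac{16}{3}} = \frac{50783}{- \frac{130378}{3}} = 50783 \left(- \frac{3}{130378}\right) = - \frac{152349}{130378}$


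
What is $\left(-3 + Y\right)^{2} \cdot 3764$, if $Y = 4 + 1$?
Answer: $15056$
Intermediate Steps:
$Y = 5$
$\left(-3 + Y\right)^{2} \cdot 3764 = \left(-3 + 5\right)^{2} \cdot 3764 = 2^{2} \cdot 3764 = 4 \cdot 3764 = 15056$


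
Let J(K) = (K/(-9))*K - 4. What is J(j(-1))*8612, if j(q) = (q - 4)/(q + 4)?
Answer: -3005588/81 ≈ -37106.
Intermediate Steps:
j(q) = (-4 + q)/(4 + q)
J(K) = -4 - K**2/9 (J(K) = (K*(-1/9))*K - 4 = (-K/9)*K - 4 = -K**2/9 - 4 = -4 - K**2/9)
J(j(-1))*8612 = (-4 - (-4 - 1)**2/(4 - 1)**2/9)*8612 = (-4 - (-5/3)**2/9)*8612 = (-4 - 1/9*25/9)*8612 = (-4 - 25/81)*8612 = -349/81*8612 = -3005588/81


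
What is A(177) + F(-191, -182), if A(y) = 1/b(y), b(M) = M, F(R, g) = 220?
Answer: 38941/177 ≈ 220.01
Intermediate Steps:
A(y) = 1/y
A(177) + F(-191, -182) = 1/177 + 220 = 38941/177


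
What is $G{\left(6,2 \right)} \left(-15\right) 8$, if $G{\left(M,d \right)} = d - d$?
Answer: $0$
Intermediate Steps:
$G{\left(M,d \right)} = 0$
$G{\left(6,2 \right)} \left(-15\right) 8 = 0 \left(-15\right) 8 = 0 \cdot 8 = 0$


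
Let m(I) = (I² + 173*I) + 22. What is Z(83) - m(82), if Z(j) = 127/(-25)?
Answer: -523427/25 ≈ -20937.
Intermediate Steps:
Z(j) = -127/25 (Z(j) = 127*(-1/25) = -127/25)
m(I) = 22 + I² + 173*I
Z(83) - m(82) = -127/25 - (22 + 82² + 173*82) = -127/25 - (22 + 6724 + 14186) = -127/25 - 1*20932 = -127/25 - 20932 = -523427/25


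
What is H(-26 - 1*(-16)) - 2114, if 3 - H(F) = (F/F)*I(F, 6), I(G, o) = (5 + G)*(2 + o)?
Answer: -2071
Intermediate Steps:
I(G, o) = (2 + o)*(5 + G)
H(F) = -37 - 8*F (H(F) = 3 - F/F*(10 + 2*F + 5*6 + F*6) = 3 - (10 + 2*F + 30 + 6*F) = 3 - (40 + 8*F) = 3 + (-40 - 8*F) = -37 - 8*F)
H(-26 - 1*(-16)) - 2114 = (-37 - 8*(-26 - 1*(-16))) - 2114 = (-37 - 8*(-26 + 16)) - 2114 = (-37 - 8*(-10)) - 2114 = (-37 + 80) - 2114 = 43 - 2114 = -2071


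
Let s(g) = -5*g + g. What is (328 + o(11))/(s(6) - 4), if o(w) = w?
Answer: -339/28 ≈ -12.107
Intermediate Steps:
s(g) = -4*g
(328 + o(11))/(s(6) - 4) = (328 + 11)/(-4*6 - 4) = 339/(-24 - 4) = 339/(-28) = 339*(-1/28) = -339/28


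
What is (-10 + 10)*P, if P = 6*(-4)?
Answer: 0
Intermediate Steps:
P = -24
(-10 + 10)*P = (-10 + 10)*(-24) = 0*(-24) = 0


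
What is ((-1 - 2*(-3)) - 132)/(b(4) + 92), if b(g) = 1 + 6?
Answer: -127/99 ≈ -1.2828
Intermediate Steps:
b(g) = 7
((-1 - 2*(-3)) - 132)/(b(4) + 92) = ((-1 - 2*(-3)) - 132)/(7 + 92) = ((-1 + 6) - 132)/99 = (5 - 132)/99 = (1/99)*(-127) = -127/99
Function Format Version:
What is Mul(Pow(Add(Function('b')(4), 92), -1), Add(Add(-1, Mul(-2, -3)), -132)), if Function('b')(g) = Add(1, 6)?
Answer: Rational(-127, 99) ≈ -1.2828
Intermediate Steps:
Function('b')(g) = 7
Mul(Pow(Add(Function('b')(4), 92), -1), Add(Add(-1, Mul(-2, -3)), -132)) = Mul(Pow(Add(7, 92), -1), Add(Add(-1, Mul(-2, -3)), -132)) = Mul(Pow(99, -1), Add(Add(-1, 6), -132)) = Mul(Rational(1, 99), Add(5, -132)) = Mul(Rational(1, 99), -127) = Rational(-127, 99)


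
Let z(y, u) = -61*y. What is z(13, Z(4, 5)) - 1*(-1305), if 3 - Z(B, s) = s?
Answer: 512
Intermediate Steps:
Z(B, s) = 3 - s
z(13, Z(4, 5)) - 1*(-1305) = -61*13 - 1*(-1305) = -793 + 1305 = 512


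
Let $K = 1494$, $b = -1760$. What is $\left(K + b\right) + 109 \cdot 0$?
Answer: $-266$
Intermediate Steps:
$\left(K + b\right) + 109 \cdot 0 = \left(1494 - 1760\right) + 109 \cdot 0 = -266 + 0 = -266$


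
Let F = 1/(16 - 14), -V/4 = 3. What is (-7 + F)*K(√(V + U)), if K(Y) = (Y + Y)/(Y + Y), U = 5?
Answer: -13/2 ≈ -6.5000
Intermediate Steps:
V = -12 (V = -4*3 = -12)
K(Y) = 1 (K(Y) = (2*Y)/((2*Y)) = (2*Y)*(1/(2*Y)) = 1)
F = ½ (F = 1/2 = ½ ≈ 0.50000)
(-7 + F)*K(√(V + U)) = (-7 + ½)*1 = -13/2*1 = -13/2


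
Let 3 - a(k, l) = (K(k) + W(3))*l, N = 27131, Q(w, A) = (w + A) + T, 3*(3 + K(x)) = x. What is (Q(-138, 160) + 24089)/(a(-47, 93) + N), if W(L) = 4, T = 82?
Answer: 24193/28498 ≈ 0.84894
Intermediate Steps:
K(x) = -3 + x/3
Q(w, A) = 82 + A + w (Q(w, A) = (w + A) + 82 = (A + w) + 82 = 82 + A + w)
a(k, l) = 3 - l*(1 + k/3) (a(k, l) = 3 - ((-3 + k/3) + 4)*l = 3 - (1 + k/3)*l = 3 - l*(1 + k/3))
(Q(-138, 160) + 24089)/(a(-47, 93) + N) = ((82 + 160 - 138) + 24089)/((3 - 1*93 - 1/3*(-47)*93) + 27131) = (104 + 24089)/((3 - 93 + 1457) + 27131) = 24193/(1367 + 27131) = 24193/28498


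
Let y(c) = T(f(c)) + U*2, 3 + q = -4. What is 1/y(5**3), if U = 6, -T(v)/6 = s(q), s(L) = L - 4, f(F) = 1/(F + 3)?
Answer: 1/78 ≈ 0.012821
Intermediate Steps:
q = -7 (q = -3 - 4 = -7)
f(F) = 1/(3 + F)
s(L) = -4 + L
T(v) = 66 (T(v) = -6*(-4 - 7) = -6*(-11) = 66)
y(c) = 78 (y(c) = 66 + 6*2 = 66 + 12 = 78)
1/y(5**3) = 1/78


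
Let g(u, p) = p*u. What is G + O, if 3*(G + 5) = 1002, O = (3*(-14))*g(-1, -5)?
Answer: 119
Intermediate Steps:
O = -210 (O = (3*(-14))*(-5*(-1)) = -42*5 = -210)
G = 329 (G = -5 + (1/3)*1002 = -5 + 334 = 329)
G + O = 329 - 210 = 119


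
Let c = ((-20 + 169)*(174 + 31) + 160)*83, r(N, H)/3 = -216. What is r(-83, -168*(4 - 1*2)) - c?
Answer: -2549163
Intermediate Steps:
r(N, H) = -648 (r(N, H) = 3*(-216) = -648)
c = 2548515 (c = (149*205 + 160)*83 = (30545 + 160)*83 = 30705*83 = 2548515)
r(-83, -168*(4 - 1*2)) - c = -648 - 1*2548515 = -648 - 2548515 = -2549163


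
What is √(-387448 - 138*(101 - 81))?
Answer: 8*I*√6097 ≈ 624.67*I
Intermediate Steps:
√(-387448 - 138*(101 - 81)) = √(-387448 - 138*20) = √(-387448 - 2760) = √(-390208) = 8*I*√6097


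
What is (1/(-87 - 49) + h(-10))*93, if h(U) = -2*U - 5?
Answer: 189627/136 ≈ 1394.3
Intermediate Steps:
h(U) = -5 - 2*U
(1/(-87 - 49) + h(-10))*93 = (1/(-87 - 49) + (-5 - 2*(-10)))*93 = (1/(-136) + (-5 + 20))*93 = (-1/136 + 15)*93 = (2039/136)*93 = 189627/136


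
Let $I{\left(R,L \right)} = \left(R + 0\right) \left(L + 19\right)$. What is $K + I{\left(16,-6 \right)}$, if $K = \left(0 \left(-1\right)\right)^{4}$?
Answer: $208$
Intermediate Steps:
$I{\left(R,L \right)} = R \left(19 + L\right)$
$K = 0$ ($K = 0^{4} = 0$)
$K + I{\left(16,-6 \right)} = 0 + 16 \left(19 - 6\right) = 0 + 16 \cdot 13 = 0 + 208 = 208$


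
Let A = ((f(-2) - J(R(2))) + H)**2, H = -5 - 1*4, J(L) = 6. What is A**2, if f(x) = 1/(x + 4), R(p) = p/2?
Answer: 707281/16 ≈ 44205.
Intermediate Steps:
R(p) = p/2 (R(p) = p*(1/2) = p/2)
f(x) = 1/(4 + x)
H = -9 (H = -5 - 4 = -9)
A = 841/4 (A = ((1/(4 - 2) - 1*6) - 9)**2 = ((1/2 - 6) - 9)**2 = (-11/2 - 9)**2 = (-29/2)**2 = 841/4 ≈ 210.25)
A**2 = (841/4)**2 = 707281/16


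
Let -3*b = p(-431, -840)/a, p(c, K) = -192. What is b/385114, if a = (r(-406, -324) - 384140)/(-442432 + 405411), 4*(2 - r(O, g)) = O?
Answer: 2369344/147897832661 ≈ 1.6020e-5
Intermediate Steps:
r(O, g) = 2 - O/4
a = 768073/74042 (a = ((2 - 1/4*(-406)) - 384140)/(-442432 + 405411) = ((2 + 203/2) - 384140)/(-37021) = (207/2 - 384140)*(-1/37021) = -768073/2*(-1/37021) = 768073/74042 ≈ 10.373)
b = 4738688/768073 (b = -(-64)/768073/74042 = -(-64)*74042/768073 = -1/3*(-14216064/768073) = 4738688/768073 ≈ 6.1696)
b/385114 = (4738688/768073)/385114 = (4738688/768073)*(1/385114) = 2369344/147897832661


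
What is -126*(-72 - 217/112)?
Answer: 74529/8 ≈ 9316.1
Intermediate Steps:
-126*(-72 - 217/112) = -126*(-72 - 217*1/112) = -126*(-72 - 31/16) = -126*(-1183/16) = 74529/8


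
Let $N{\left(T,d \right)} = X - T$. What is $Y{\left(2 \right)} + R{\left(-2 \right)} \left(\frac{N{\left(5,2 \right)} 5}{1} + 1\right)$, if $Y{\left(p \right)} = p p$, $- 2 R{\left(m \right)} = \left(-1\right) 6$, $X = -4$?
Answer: $-128$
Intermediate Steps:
$N{\left(T,d \right)} = -4 - T$
$R{\left(m \right)} = 3$ ($R{\left(m \right)} = - \frac{\left(-1\right) 6}{2} = \left(- \frac{1}{2}\right) \left(-6\right) = 3$)
$Y{\left(p \right)} = p^{2}$
$Y{\left(2 \right)} + R{\left(-2 \right)} \left(\frac{N{\left(5,2 \right)} 5}{1} + 1\right) = 2^{2} + 3 \left(\frac{\left(-4 - 5\right) 5}{1} + 1\right) = 4 + 3 \left(1 \left(-4 - 5\right) 5 + 1\right) = 4 + 3 \left(1 \left(\left(-9\right) 5\right) + 1\right) = 4 + 3 \left(1 \left(-45\right) + 1\right) = 4 + 3 \left(-45 + 1\right) = 4 + 3 \left(-44\right) = 4 - 132 = -128$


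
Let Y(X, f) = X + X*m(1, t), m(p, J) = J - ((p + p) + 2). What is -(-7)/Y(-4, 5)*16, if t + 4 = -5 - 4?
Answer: 7/4 ≈ 1.7500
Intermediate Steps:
t = -13 (t = -4 + (-5 - 4) = -4 - 9 = -13)
m(p, J) = -2 + J - 2*p (m(p, J) = J - (2*p + 2) = J - (2 + 2*p) = J + (-2 - 2*p) = -2 + J - 2*p)
Y(X, f) = -16*X (Y(X, f) = X + X*(-2 - 13 - 2*1) = X + X*(-2 - 13 - 2) = X + X*(-17) = X - 17*X = -16*X)
-(-7)/Y(-4, 5)*16 = -(-7)/((-16*(-4)))*16 = -(-7)/64*16 = -1*(-7/64)*16 = (7/64)*16 = 7/4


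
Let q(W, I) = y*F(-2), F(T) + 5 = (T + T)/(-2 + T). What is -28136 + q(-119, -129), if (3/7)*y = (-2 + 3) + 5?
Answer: -28192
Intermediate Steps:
F(T) = -5 + 2*T/(-2 + T) (F(T) = -5 + (T + T)/(-2 + T) = -5 + (2*T)/(-2 + T) = -5 + 2*T/(-2 + T))
y = 14 (y = 7*((-2 + 3) + 5)/3 = 7*(1 + 5)/3 = (7/3)*6 = 14)
q(W, I) = -56 (q(W, I) = 14*((10 - 3*(-2))/(-2 - 2)) = 14*((10 + 6)/(-4)) = 14*(-¼*16) = 14*(-4) = -56)
-28136 + q(-119, -129) = -28136 - 56 = -28192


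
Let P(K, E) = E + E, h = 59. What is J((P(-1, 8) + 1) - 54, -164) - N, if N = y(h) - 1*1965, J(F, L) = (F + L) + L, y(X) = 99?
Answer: 1501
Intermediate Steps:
P(K, E) = 2*E
J(F, L) = F + 2*L
N = -1866 (N = 99 - 1*1965 = 99 - 1965 = -1866)
J((P(-1, 8) + 1) - 54, -164) - N = (((2*8 + 1) - 54) + 2*(-164)) - 1*(-1866) = (((16 + 1) - 54) - 328) + 1866 = ((17 - 54) - 328) + 1866 = (-37 - 328) + 1866 = -365 + 1866 = 1501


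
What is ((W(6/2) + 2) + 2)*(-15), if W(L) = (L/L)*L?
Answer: -105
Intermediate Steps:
W(L) = L (W(L) = 1*L = L)
((W(6/2) + 2) + 2)*(-15) = ((6/2 + 2) + 2)*(-15) = ((6*(½) + 2) + 2)*(-15) = ((3 + 2) + 2)*(-15) = (5 + 2)*(-15) = 7*(-15) = -105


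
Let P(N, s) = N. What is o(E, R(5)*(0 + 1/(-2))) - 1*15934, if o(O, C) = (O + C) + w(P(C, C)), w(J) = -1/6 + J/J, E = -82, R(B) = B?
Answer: -48053/3 ≈ -16018.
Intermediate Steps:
w(J) = 5/6 (w(J) = -1*1/6 + 1 = -1/6 + 1 = 5/6)
o(O, C) = 5/6 + C + O (o(O, C) = (O + C) + 5/6 = (C + O) + 5/6 = 5/6 + C + O)
o(E, R(5)*(0 + 1/(-2))) - 1*15934 = (5/6 + 5*(0 + 1/(-2)) - 82) - 1*15934 = (5/6 + 5*(0 - 1/2) - 82) - 15934 = (5/6 + 5*(-1/2) - 82) - 15934 = (5/6 - 5/2 - 82) - 15934 = -251/3 - 15934 = -48053/3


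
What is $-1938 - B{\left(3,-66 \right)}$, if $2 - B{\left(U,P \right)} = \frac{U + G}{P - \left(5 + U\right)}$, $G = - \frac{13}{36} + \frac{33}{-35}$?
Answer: $- \frac{180887737}{93240} \approx -1940.0$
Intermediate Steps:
$G = - \frac{1643}{1260}$ ($G = \left(-13\right) \frac{1}{36} + 33 \left(- \frac{1}{35}\right) = - \frac{13}{36} - \frac{33}{35} = - \frac{1643}{1260} \approx -1.304$)
$B{\left(U,P \right)} = 2 - \frac{- \frac{1643}{1260} + U}{-5 + P - U}$ ($B{\left(U,P \right)} = 2 - \frac{U - \frac{1643}{1260}}{P - \left(5 + U\right)} = 2 - \frac{- \frac{1643}{1260} + U}{-5 + P - U}$)
$-1938 - B{\left(3,-66 \right)} = -1938 - \frac{\frac{10957}{1260} - -132 + 3 \cdot 3}{5 + 3 - -66} = -1938 - \frac{\frac{10957}{1260} + 132 + 9}{5 + 3 + 66} = -1938 - \frac{1}{74} \cdot \frac{188617}{1260} = -1938 - \frac{188617}{93240} = - \frac{180887737}{93240}$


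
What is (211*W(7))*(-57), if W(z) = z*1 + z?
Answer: -168378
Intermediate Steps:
W(z) = 2*z (W(z) = z + z = 2*z)
(211*W(7))*(-57) = (211*(2*7))*(-57) = (211*14)*(-57) = 2954*(-57) = -168378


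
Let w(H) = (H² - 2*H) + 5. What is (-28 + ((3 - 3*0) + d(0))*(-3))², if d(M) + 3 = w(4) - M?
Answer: 4489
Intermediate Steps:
w(H) = 5 + H² - 2*H
d(M) = 10 - M (d(M) = -3 + ((5 + 4² - 2*4) - M) = -3 + ((5 + 16 - 8) - M) = -3 + (13 - M) = 10 - M)
(-28 + ((3 - 3*0) + d(0))*(-3))² = (-28 + ((3 - 3*0) + (10 - 1*0))*(-3))² = (-28 + ((3 + 0) + (10 + 0))*(-3))² = (-28 + (3 + 10)*(-3))² = (-28 + 13*(-3))² = (-28 - 39)² = (-67)² = 4489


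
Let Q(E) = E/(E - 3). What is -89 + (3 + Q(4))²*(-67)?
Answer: -3372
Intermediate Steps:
Q(E) = E/(-3 + E)
-89 + (3 + Q(4))²*(-67) = -89 + (3 + 4/(-3 + 4))²*(-67) = -89 + (3 + 4/1)²*(-67) = -89 + (3 + 4*1)²*(-67) = -89 + (3 + 4)²*(-67) = -89 + 7²*(-67) = -89 + 49*(-67) = -89 - 3283 = -3372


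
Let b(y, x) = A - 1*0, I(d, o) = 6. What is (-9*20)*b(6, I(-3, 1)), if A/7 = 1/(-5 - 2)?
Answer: 180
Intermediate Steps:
A = -1 (A = 7/(-5 - 2) = 7/(-7) = 7*(-⅐) = -1)
b(y, x) = -1 (b(y, x) = -1 - 1*0 = -1 + 0 = -1)
(-9*20)*b(6, I(-3, 1)) = -9*20*(-1) = -180*(-1) = 180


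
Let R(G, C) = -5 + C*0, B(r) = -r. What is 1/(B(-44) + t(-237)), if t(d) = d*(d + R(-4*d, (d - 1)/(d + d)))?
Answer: 1/57398 ≈ 1.7422e-5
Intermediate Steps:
R(G, C) = -5 (R(G, C) = -5 + 0 = -5)
t(d) = d*(-5 + d) (t(d) = d*(d - 5) = d*(-5 + d))
1/(B(-44) + t(-237)) = 1/(-1*(-44) - 237*(-5 - 237)) = 1/(44 - 237*(-242)) = 1/(44 + 57354) = 1/57398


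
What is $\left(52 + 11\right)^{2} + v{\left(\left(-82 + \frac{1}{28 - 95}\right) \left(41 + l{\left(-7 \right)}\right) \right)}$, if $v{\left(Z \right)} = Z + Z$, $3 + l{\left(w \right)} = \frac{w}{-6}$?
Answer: $- \frac{493556}{201} \approx -2455.5$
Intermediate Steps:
$l{\left(w \right)} = -3 - \frac{w}{6}$ ($l{\left(w \right)} = -3 + \frac{w}{-6} = -3 + w \left(- \frac{1}{6}\right) = -3 - \frac{w}{6}$)
$v{\left(Z \right)} = 2 Z$
$\left(52 + 11\right)^{2} + v{\left(\left(-82 + \frac{1}{28 - 95}\right) \left(41 + l{\left(-7 \right)}\right) \right)} = \left(52 + 11\right)^{2} + 2 \left(-82 + \frac{1}{28 - 95}\right) \left(41 - \frac{11}{6}\right) = 63^{2} + 2 \left(-82 + \frac{1}{-67}\right) \left(41 + \left(-3 + \frac{7}{6}\right)\right) = 3969 + 2 \left(-82 - \frac{1}{67}\right) \left(41 - \frac{11}{6}\right) = 3969 + 2 \left(\left(- \frac{5495}{67}\right) \frac{235}{6}\right) = 3969 + 2 \left(- \frac{1291325}{402}\right) = 3969 - \frac{1291325}{201} = - \frac{493556}{201}$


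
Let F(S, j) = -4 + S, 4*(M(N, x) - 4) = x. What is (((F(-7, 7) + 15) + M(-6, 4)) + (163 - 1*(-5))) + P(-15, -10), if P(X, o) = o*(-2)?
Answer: 197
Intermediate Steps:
P(X, o) = -2*o
M(N, x) = 4 + x/4
(((F(-7, 7) + 15) + M(-6, 4)) + (163 - 1*(-5))) + P(-15, -10) = ((((-4 - 7) + 15) + (4 + (1/4)*4)) + (163 - 1*(-5))) - 2*(-10) = (((-11 + 15) + (4 + 1)) + (163 + 5)) + 20 = ((4 + 5) + 168) + 20 = (9 + 168) + 20 = 177 + 20 = 197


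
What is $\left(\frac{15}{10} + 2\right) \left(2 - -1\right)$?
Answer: $\frac{21}{2} \approx 10.5$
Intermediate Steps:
$\left(\frac{15}{10} + 2\right) \left(2 - -1\right) = \left(15 \cdot \frac{1}{10} + 2\right) \left(2 + 1\right) = \left(\frac{3}{2} + 2\right) 3 = \frac{7}{2} \cdot 3 = \frac{21}{2}$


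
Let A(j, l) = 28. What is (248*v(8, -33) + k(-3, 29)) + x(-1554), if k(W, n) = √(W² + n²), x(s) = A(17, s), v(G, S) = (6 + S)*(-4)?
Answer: 26812 + 5*√34 ≈ 26841.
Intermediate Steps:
v(G, S) = -24 - 4*S
x(s) = 28
(248*v(8, -33) + k(-3, 29)) + x(-1554) = (248*(-24 - 4*(-33)) + √((-3)² + 29²)) + 28 = (248*(-24 + 132) + √(9 + 841)) + 28 = (248*108 + √850) + 28 = (26784 + 5*√34) + 28 = 26812 + 5*√34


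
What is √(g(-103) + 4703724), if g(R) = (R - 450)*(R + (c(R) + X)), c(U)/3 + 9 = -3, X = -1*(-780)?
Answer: √4349251 ≈ 2085.5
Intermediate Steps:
X = 780
c(U) = -36 (c(U) = -27 + 3*(-3) = -27 - 9 = -36)
g(R) = (-450 + R)*(744 + R) (g(R) = (R - 450)*(R + (-36 + 780)) = (-450 + R)*(R + 744) = (-450 + R)*(744 + R))
√(g(-103) + 4703724) = √((-334800 + (-103)² + 294*(-103)) + 4703724) = √((-334800 + 10609 - 30282) + 4703724) = √(-354473 + 4703724) = √4349251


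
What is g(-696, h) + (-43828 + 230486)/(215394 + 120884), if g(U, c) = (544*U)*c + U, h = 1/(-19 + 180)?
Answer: -82487418551/27070379 ≈ -3047.1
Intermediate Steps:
h = 1/161 ≈ 0.0062112
g(U, c) = U + 544*U*c (g(U, c) = 544*U*c + U = U + 544*U*c)
g(-696, h) + (-43828 + 230486)/(215394 + 120884) = -696*(1 + 544*(1/161)) + (-43828 + 230486)/(215394 + 120884) = -696*(1 + 544/161) + 186658/336278 = -696*705/161 + 186658*(1/336278) = -490680/161 + 93329/168139 = -82487418551/27070379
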